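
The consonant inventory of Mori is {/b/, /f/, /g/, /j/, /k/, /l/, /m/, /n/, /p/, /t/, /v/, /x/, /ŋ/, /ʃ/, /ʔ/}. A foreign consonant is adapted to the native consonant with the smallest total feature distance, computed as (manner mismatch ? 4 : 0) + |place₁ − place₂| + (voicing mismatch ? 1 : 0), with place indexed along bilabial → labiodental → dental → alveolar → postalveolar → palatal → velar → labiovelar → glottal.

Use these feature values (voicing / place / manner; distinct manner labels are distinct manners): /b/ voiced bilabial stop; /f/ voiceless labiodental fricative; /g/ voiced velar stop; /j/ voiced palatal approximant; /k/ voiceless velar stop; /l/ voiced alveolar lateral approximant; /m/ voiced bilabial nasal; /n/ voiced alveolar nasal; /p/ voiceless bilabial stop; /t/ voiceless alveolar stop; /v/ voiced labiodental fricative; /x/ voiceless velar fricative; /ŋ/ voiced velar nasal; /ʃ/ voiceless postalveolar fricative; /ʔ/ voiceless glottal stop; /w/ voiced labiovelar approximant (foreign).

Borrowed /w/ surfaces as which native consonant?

/j/ is closest: same manner (approximant), place distance 2 (labiovelar→palatal), same voicing; total 2. Next closest is /g/ at distance 5.

j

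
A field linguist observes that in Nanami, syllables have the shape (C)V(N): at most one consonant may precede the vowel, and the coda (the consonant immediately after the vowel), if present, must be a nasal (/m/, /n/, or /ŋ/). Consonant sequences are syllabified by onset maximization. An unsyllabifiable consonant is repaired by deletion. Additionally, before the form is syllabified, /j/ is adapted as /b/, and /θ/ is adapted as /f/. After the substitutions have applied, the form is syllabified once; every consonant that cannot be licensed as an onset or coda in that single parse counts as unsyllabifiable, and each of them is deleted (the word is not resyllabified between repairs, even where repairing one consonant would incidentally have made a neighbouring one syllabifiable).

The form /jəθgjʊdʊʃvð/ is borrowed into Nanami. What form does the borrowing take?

bəbʊdʊ

Substitution: /j/ → /b/, /θ/ → /f/, giving /bəfgbʊdʊʃvð/.
Under (C)V(N), the unsyllabifiable consonants are /f/, /g/, /ʃ/, /v/, /ð/ (only a nasal (/m/, /n/, or /ŋ/) is licensed in coda position; onsets are limited to one consonant).
Each unlicensed consonant is deleted: /f/, /g/, /ʃ/, /v/, /ð/.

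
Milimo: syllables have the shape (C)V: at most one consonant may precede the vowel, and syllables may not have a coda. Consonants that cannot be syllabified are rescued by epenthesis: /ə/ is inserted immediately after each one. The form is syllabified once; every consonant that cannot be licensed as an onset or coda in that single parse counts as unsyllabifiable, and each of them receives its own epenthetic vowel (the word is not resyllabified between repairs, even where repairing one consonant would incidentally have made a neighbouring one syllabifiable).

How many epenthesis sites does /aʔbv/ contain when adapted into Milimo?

The unsyllabifiable consonants are /ʔ/, /b/, /v/; each receives one epenthetic vowel.

3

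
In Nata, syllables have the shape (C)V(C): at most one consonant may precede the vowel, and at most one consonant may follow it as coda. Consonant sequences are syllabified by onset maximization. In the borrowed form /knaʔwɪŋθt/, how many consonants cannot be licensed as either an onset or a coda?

The consonants /k/, /θ/, /t/ cannot be parsed into a legal (C)V(C) syllable (at most one coda consonant is licensed; onsets are limited to one consonant).

3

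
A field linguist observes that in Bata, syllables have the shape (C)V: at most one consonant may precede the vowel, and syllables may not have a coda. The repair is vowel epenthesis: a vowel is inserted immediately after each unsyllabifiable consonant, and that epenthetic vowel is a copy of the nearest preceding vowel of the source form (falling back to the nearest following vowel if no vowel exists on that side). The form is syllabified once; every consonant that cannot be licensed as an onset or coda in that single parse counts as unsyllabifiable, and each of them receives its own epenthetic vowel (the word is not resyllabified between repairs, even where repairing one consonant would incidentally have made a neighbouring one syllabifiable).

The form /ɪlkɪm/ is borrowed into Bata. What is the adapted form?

The consonants /l/, /m/ cannot be parsed into a legal (C)V syllable (no codas are permitted; onsets are limited to one consonant).
Each unlicensed consonant becomes the onset of a new syllable: /l/ → /lɪ/, /m/ → /mɪ/.

ɪlɪkɪmɪ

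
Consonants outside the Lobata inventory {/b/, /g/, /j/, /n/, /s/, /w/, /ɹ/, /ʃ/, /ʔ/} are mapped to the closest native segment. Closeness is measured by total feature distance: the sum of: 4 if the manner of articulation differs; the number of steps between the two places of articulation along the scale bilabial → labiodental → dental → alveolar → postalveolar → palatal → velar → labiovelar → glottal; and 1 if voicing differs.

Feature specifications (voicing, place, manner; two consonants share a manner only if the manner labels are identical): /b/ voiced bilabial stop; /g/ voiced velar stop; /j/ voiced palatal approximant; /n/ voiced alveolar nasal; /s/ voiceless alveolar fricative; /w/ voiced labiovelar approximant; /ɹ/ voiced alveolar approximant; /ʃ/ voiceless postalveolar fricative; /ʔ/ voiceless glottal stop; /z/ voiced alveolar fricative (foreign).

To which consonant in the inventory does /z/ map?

s

/s/ is closest: same manner (fricative), place distance 0 (alveolar→alveolar), voicing differs (+1); total 1. Next closest is /ʃ/ at distance 2.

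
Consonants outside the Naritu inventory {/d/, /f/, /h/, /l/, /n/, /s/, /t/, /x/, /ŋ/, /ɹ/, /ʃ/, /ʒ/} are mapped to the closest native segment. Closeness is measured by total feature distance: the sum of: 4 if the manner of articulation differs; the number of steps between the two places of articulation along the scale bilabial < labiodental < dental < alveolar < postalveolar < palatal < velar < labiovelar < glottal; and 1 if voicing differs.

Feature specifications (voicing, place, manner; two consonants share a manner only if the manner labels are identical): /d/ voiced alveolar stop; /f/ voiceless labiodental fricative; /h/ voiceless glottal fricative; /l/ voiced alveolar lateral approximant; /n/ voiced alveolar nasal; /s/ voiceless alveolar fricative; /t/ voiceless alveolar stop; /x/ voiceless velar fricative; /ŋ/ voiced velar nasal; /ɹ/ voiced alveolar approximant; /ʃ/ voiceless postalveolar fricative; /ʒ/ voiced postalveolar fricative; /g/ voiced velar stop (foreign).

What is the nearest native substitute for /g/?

d

/d/ is closest: same manner (stop), place distance 3 (velar→alveolar), same voicing; total 3. Next closest is /t/ at distance 4.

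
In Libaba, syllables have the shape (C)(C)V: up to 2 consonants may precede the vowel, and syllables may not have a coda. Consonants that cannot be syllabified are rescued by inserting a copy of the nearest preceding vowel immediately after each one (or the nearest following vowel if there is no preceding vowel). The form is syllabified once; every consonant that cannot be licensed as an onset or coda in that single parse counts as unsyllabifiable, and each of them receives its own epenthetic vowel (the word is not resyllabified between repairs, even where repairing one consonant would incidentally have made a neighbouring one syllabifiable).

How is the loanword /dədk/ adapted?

Syllabifying with onset maximization leaves /d/, /k/ stranded (no codas are permitted; onsets may contain at most 2 consonants).
Inserting the epenthetic vowel yields /d/ → /də/, /k/ → /kə/.

dədəkə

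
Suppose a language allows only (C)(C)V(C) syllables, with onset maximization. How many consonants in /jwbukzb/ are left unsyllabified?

Under (C)(C)V(C), the unsyllabifiable consonants are /j/, /z/, /b/ (at most one coda consonant is licensed; onsets may contain at most 2 consonants).

3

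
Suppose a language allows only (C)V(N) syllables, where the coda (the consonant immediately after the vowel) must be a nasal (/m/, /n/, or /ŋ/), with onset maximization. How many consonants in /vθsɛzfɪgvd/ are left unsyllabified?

The consonants /v/, /θ/, /z/, /g/, /v/, /d/ cannot be parsed into a legal (C)V(N) syllable (only a nasal (/m/, /n/, or /ŋ/) is licensed in coda position; onsets are limited to one consonant).

6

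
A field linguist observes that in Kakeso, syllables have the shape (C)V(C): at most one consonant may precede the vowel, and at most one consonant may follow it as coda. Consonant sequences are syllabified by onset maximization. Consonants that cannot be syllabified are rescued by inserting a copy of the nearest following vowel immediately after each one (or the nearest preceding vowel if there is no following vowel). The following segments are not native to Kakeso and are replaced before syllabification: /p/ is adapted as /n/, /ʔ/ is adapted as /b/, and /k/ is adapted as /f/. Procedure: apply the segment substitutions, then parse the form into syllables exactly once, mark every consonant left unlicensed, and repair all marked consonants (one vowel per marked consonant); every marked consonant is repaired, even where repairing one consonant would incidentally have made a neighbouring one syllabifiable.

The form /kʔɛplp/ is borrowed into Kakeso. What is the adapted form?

Substitution: /k/ → /f/, /ʔ/ → /b/, /p/ → /n/, giving /fbɛnln/.
Syllabifying with onset maximization leaves /f/, /l/, /n/ stranded (at most one coda consonant is licensed; onsets are limited to one consonant).
Epenthesis after each stranded consonant: /f/ → /fɛ/, /l/ → /lɛ/, /n/ → /nɛ/.

fɛbɛnlɛnɛ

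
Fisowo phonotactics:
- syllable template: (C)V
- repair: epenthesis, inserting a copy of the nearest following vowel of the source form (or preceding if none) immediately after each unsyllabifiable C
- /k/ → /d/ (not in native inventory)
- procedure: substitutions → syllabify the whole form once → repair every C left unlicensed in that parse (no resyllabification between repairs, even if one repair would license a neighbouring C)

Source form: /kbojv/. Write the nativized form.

Substitution: /k/ → /d/, giving /dbojv/.
The consonants /d/, /j/, /v/ cannot be parsed into a legal (C)V syllable (no codas are permitted; onsets are limited to one consonant).
Epenthesis after each stranded consonant: /d/ → /do/, /j/ → /jo/, /v/ → /vo/.

dobojovo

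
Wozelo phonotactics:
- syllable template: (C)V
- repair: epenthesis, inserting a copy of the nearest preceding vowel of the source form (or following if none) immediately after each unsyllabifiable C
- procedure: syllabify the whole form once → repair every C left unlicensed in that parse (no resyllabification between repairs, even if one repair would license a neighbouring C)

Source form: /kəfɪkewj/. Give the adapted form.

kəfɪkeweje

Syllabifying with onset maximization leaves /w/, /j/ stranded (no codas are permitted; onsets are limited to one consonant).
Each unlicensed consonant becomes the onset of a new syllable: /w/ → /we/, /j/ → /je/.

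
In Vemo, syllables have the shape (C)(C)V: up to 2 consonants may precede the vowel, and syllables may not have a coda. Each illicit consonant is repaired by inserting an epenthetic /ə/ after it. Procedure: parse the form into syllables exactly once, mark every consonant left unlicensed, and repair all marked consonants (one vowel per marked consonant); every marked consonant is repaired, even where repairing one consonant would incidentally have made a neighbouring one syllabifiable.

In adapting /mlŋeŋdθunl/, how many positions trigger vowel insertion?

4

The unsyllabifiable consonants are /m/, /ŋ/, /n/, /l/; each receives one epenthetic vowel.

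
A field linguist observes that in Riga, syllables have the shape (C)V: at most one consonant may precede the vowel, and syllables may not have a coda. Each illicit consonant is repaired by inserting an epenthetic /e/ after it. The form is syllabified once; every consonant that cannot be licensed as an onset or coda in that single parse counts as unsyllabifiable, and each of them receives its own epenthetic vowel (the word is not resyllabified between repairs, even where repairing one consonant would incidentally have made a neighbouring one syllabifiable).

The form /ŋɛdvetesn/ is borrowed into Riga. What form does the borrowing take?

Syllabifying with onset maximization leaves /d/, /s/, /n/ stranded (no codas are permitted; onsets are limited to one consonant).
Each unlicensed consonant becomes the onset of a new syllable: /d/ → /de/, /s/ → /se/, /n/ → /ne/.

ŋɛdevetesene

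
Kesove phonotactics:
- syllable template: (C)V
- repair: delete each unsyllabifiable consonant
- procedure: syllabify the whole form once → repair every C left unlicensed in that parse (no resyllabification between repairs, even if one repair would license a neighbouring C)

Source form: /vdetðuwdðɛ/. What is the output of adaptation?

deðuðɛ

Under (C)V, the unsyllabifiable consonants are /v/, /t/, /w/, /d/ (no codas are permitted; onsets are limited to one consonant).
Deletion applies to /v/, /t/, /w/, /d/.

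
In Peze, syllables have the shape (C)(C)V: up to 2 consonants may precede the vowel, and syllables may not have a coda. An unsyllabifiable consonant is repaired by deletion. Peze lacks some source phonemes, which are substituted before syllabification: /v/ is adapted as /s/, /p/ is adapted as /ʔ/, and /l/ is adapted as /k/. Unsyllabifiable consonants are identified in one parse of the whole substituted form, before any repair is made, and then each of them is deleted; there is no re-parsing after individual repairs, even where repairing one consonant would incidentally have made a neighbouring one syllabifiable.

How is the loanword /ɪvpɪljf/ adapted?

ɪsʔɪ

Substitution: /v/ → /s/, /p/ → /ʔ/, /l/ → /k/, giving /ɪsʔɪkjf/.
Syllabifying with onset maximization leaves /k/, /j/, /f/ stranded (no codas are permitted; onsets may contain at most 2 consonants).
Deletion applies to /k/, /j/, /f/.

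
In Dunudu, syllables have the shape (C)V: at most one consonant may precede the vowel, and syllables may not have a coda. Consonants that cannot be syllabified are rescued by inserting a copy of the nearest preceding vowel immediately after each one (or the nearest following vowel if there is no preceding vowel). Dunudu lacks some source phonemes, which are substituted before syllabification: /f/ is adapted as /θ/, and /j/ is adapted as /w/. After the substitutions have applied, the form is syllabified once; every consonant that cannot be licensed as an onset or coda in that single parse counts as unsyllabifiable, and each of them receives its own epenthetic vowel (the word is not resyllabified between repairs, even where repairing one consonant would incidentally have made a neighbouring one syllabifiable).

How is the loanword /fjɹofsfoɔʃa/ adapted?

Substitution: /f/ → /θ/, /j/ → /w/, giving /θwɹoθsθoɔʃa/.
The consonants /θ/, /w/, /θ/, /s/ cannot be parsed into a legal (C)V syllable (no codas are permitted; onsets are limited to one consonant).
Epenthesis after each stranded consonant: /θ/ → /θo/, /w/ → /wo/, /θ/ → /θo/, /s/ → /so/.

θowoɹoθosoθoɔʃa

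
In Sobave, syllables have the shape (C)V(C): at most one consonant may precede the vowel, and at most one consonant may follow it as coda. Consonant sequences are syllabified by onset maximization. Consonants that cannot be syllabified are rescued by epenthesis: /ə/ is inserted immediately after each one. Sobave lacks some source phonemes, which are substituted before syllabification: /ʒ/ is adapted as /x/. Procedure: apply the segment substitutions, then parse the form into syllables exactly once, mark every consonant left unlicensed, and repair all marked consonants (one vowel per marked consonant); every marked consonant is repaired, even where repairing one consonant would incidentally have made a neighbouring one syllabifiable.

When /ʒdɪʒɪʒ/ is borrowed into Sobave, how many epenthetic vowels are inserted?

After substitution the input is /xdɪxɪx/.
The unsyllabifiable consonants are /x/; each receives one epenthetic vowel.

1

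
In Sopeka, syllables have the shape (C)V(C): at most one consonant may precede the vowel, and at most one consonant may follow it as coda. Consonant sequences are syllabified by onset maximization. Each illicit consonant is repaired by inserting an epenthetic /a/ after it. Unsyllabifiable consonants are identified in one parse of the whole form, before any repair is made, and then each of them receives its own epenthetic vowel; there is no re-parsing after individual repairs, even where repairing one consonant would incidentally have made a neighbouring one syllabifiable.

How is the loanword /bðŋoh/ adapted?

baðaŋoh

The consonants /b/, /ð/ cannot be parsed into a legal (C)V(C) syllable (at most one coda consonant is licensed; onsets are limited to one consonant).
Epenthesis after each stranded consonant: /b/ → /ba/, /ð/ → /ða/.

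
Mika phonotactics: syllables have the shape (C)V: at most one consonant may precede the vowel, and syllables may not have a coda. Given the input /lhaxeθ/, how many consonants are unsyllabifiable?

2

Under (C)V, the unsyllabifiable consonants are /l/, /θ/ (no codas are permitted; onsets are limited to one consonant).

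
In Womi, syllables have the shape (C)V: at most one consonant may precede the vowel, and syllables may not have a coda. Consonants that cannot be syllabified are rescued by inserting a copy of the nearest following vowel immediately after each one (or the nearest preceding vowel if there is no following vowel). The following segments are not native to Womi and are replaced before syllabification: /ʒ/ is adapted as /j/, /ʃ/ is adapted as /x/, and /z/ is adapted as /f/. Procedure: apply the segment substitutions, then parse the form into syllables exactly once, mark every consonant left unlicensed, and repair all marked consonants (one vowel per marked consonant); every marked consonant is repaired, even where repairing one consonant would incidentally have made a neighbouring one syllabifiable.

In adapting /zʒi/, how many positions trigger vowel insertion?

After substitution the input is /fji/.
The unsyllabifiable consonants are /f/; each receives one epenthetic vowel.

1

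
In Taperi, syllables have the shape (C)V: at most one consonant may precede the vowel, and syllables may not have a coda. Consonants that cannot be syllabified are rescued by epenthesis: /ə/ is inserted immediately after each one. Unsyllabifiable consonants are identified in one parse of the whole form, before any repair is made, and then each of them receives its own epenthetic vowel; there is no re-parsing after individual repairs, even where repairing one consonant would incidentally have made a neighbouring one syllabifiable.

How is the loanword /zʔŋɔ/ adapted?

zəʔəŋɔ

Under (C)V, the unsyllabifiable consonants are /z/, /ʔ/ (no codas are permitted; onsets are limited to one consonant).
Each unlicensed consonant becomes the onset of a new syllable: /z/ → /zə/, /ʔ/ → /ʔə/.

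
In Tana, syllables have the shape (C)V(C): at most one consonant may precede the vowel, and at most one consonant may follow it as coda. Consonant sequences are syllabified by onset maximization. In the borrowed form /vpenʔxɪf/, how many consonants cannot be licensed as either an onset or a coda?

The consonants /v/, /ʔ/ cannot be parsed into a legal (C)V(C) syllable (at most one coda consonant is licensed; onsets are limited to one consonant).

2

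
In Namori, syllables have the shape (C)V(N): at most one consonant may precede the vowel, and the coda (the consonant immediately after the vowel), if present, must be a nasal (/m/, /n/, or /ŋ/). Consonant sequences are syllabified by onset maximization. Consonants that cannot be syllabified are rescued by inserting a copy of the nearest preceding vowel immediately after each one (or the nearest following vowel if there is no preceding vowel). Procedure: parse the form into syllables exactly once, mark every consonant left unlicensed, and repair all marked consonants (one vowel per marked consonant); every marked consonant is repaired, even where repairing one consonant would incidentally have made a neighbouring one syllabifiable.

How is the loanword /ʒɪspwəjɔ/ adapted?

ʒɪsɪpɪwəjɔ

Under (C)V(N), the unsyllabifiable consonants are /s/, /p/ (only a nasal (/m/, /n/, or /ŋ/) is licensed in coda position; onsets are limited to one consonant).
Each unlicensed consonant becomes the onset of a new syllable: /s/ → /sɪ/, /p/ → /pɪ/.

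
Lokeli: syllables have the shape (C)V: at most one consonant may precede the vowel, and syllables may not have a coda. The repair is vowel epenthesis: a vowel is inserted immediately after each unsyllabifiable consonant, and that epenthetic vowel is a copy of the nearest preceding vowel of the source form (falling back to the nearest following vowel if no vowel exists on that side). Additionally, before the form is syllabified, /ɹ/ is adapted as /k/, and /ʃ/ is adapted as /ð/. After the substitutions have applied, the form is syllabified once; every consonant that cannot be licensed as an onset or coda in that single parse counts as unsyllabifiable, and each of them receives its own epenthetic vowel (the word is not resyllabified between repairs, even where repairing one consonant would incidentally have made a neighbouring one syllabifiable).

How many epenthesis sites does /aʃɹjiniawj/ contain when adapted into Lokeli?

4

After substitution the input is /aðkjiniawj/.
The unsyllabifiable consonants are /ð/, /k/, /w/, /j/; each receives one epenthetic vowel.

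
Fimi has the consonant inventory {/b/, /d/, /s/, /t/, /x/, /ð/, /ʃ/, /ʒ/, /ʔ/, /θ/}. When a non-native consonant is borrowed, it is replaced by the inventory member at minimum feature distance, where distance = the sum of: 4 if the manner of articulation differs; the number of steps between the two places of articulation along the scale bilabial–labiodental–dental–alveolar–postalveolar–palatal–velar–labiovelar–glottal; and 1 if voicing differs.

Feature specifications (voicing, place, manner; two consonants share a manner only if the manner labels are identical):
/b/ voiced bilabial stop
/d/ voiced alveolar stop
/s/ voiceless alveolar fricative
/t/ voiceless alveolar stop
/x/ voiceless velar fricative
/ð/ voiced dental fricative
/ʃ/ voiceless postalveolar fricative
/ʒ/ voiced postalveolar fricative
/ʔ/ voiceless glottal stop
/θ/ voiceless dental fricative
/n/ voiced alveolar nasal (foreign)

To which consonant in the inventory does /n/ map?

d

/d/ is closest: manner differs (nasal→stop, +4), place distance 0 (alveolar→alveolar), same voicing; total 4. Next closest is /s/ at distance 5.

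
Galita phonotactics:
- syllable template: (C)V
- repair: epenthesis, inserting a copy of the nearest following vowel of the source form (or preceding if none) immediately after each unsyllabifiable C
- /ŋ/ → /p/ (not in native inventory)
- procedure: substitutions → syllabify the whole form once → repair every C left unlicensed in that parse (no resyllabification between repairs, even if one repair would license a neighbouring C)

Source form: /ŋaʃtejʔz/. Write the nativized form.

paʃetejeʔeze

Substitution: /ŋ/ → /p/, giving /paʃtejʔz/.
Syllabifying with onset maximization leaves /ʃ/, /j/, /ʔ/, /z/ stranded (no codas are permitted; onsets are limited to one consonant).
Each unlicensed consonant becomes the onset of a new syllable: /ʃ/ → /ʃe/, /j/ → /je/, /ʔ/ → /ʔe/, /z/ → /ze/.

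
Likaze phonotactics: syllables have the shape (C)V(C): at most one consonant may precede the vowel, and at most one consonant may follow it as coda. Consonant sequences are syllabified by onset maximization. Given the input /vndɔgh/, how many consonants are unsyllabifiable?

3

The consonants /v/, /n/, /h/ cannot be parsed into a legal (C)V(C) syllable (at most one coda consonant is licensed; onsets are limited to one consonant).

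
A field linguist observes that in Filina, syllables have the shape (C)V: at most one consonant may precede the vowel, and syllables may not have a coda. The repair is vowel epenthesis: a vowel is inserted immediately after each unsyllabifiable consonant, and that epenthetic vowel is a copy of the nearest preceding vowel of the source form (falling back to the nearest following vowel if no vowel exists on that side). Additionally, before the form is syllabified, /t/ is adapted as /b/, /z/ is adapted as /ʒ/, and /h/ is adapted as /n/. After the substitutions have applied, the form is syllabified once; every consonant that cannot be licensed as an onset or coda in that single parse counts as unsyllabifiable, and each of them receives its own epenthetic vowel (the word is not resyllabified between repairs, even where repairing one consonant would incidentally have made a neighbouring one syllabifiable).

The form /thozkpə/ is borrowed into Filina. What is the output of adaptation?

bonoʒokopə

Substitution: /t/ → /b/, /h/ → /n/, /z/ → /ʒ/, giving /bnoʒkpə/.
Syllabifying with onset maximization leaves /b/, /ʒ/, /k/ stranded (no codas are permitted; onsets are limited to one consonant).
Epenthesis after each stranded consonant: /b/ → /bo/, /ʒ/ → /ʒo/, /k/ → /ko/.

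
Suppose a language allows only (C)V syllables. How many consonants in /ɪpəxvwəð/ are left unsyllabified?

Syllabifying with onset maximization leaves /x/, /v/, /ð/ stranded (no codas are permitted; onsets are limited to one consonant).

3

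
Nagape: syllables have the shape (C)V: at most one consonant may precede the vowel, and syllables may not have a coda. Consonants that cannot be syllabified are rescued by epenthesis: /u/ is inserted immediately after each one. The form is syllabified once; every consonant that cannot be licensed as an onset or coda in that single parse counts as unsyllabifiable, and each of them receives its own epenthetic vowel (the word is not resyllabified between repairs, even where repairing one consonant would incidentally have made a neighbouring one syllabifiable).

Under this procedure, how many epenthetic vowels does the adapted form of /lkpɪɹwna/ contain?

The unsyllabifiable consonants are /l/, /k/, /ɹ/, /w/; each receives one epenthetic vowel.

4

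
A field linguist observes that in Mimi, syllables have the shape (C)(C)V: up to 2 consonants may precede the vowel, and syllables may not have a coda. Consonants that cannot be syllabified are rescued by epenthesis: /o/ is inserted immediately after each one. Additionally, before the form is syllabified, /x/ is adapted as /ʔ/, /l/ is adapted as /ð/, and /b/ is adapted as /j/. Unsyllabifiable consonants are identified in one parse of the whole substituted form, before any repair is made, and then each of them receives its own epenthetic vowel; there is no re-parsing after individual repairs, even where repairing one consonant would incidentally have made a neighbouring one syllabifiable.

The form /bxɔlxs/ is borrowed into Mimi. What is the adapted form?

jʔɔðoʔoso

Substitution: /b/ → /j/, /x/ → /ʔ/, /l/ → /ð/, giving /jʔɔðʔs/.
The consonants /ð/, /ʔ/, /s/ cannot be parsed into a legal (C)(C)V syllable (no codas are permitted; onsets may contain at most 2 consonants).
Inserting the epenthetic vowel yields /ð/ → /ðo/, /ʔ/ → /ʔo/, /s/ → /so/.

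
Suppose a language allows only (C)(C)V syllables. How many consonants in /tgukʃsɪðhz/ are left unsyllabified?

4

The consonants /k/, /ð/, /h/, /z/ cannot be parsed into a legal (C)(C)V syllable (no codas are permitted; onsets may contain at most 2 consonants).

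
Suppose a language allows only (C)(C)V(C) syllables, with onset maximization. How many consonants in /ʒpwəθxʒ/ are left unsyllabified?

3

The consonants /ʒ/, /x/, /ʒ/ cannot be parsed into a legal (C)(C)V(C) syllable (at most one coda consonant is licensed; onsets may contain at most 2 consonants).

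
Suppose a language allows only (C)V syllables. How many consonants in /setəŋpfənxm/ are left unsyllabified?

Syllabifying with onset maximization leaves /ŋ/, /p/, /n/, /x/, /m/ stranded (no codas are permitted; onsets are limited to one consonant).

5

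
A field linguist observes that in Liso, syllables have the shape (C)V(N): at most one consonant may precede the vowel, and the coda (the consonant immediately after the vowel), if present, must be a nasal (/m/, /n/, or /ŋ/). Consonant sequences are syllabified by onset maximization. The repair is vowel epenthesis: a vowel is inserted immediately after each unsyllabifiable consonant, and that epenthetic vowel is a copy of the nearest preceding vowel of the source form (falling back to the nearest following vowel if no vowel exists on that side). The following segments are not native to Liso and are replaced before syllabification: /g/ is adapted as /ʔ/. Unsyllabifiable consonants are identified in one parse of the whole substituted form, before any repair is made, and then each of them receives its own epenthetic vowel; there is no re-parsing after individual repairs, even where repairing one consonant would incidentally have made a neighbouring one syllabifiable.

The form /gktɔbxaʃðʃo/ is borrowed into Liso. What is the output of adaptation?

Substitution: /g/ → /ʔ/, giving /ʔktɔbxaʃðʃo/.
The consonants /ʔ/, /k/, /b/, /ʃ/, /ð/ cannot be parsed into a legal (C)V(N) syllable (only a nasal (/m/, /n/, or /ŋ/) is licensed in coda position; onsets are limited to one consonant).
Each unlicensed consonant becomes the onset of a new syllable: /ʔ/ → /ʔɔ/, /k/ → /kɔ/, /b/ → /bɔ/, /ʃ/ → /ʃa/, /ð/ → /ða/.

ʔɔkɔtɔbɔxaʃaðaʃo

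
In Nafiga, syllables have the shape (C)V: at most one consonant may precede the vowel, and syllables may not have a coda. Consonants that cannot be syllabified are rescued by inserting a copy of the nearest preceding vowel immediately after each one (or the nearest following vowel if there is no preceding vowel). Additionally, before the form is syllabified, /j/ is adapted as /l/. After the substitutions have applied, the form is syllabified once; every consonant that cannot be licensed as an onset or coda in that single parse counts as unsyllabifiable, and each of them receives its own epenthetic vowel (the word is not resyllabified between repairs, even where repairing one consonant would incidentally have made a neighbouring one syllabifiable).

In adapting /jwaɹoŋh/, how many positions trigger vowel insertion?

After substitution the input is /lwaɹoŋh/.
The unsyllabifiable consonants are /l/, /ŋ/, /h/; each receives one epenthetic vowel.

3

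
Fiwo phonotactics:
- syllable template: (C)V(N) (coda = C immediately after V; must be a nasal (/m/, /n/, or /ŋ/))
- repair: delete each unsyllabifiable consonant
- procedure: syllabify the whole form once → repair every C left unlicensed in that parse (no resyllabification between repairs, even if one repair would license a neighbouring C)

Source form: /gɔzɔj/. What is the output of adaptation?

gɔzɔ

The consonants /j/ cannot be parsed into a legal (C)V(N) syllable (only a nasal (/m/, /n/, or /ŋ/) is licensed in coda position; onsets are limited to one consonant).
Deleting the stranded consonants removes /j/.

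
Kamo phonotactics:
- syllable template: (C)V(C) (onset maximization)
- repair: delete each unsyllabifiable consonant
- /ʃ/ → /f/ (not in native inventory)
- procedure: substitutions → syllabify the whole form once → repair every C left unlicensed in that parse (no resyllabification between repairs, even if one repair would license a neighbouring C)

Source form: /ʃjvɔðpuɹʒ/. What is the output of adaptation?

Substitution: /ʃ/ → /f/, giving /fjvɔðpuɹʒ/.
Syllabifying with onset maximization leaves /f/, /j/, /ʒ/ stranded (at most one coda consonant is licensed; onsets are limited to one consonant).
Each unlicensed consonant is deleted: /f/, /j/, /ʒ/.

vɔðpuɹ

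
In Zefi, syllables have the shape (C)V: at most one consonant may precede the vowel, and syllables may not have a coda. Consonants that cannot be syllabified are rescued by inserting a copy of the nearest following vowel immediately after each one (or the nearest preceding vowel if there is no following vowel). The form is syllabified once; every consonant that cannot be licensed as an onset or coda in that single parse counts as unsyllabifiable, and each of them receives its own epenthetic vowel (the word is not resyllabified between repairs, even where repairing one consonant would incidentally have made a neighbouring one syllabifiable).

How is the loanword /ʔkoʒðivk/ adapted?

Syllabifying with onset maximization leaves /ʔ/, /ʒ/, /v/, /k/ stranded (no codas are permitted; onsets are limited to one consonant).
Inserting the epenthetic vowel yields /ʔ/ → /ʔo/, /ʒ/ → /ʒi/, /v/ → /vi/, /k/ → /ki/.

ʔokoʒiðiviki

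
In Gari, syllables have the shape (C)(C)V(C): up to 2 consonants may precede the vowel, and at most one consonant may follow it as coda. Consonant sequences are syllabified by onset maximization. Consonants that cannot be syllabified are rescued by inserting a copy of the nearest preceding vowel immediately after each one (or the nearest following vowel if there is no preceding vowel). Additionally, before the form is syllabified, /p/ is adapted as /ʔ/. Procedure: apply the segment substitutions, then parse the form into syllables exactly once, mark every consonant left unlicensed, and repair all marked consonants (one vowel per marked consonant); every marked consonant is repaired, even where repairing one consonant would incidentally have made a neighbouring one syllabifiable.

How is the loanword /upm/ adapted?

Substitution: /p/ → /ʔ/, giving /uʔm/.
Syllabifying with onset maximization leaves /m/ stranded (at most one coda consonant is licensed; onsets may contain at most 2 consonants).
Each unlicensed consonant becomes the onset of a new syllable: /m/ → /mu/.

uʔmu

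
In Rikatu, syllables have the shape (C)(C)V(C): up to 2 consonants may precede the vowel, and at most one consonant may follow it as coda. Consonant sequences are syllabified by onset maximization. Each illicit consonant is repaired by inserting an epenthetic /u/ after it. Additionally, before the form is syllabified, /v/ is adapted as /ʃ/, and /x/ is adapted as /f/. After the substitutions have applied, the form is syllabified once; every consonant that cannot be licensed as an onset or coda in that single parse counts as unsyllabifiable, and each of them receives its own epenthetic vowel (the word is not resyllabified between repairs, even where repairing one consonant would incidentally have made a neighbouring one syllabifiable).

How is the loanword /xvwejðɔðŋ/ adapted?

Substitution: /x/ → /f/, /v/ → /ʃ/, giving /fʃwejðɔðŋ/.
Under (C)(C)V(C), the unsyllabifiable consonants are /f/, /ŋ/ (at most one coda consonant is licensed; onsets may contain at most 2 consonants).
Each unlicensed consonant becomes the onset of a new syllable: /f/ → /fu/, /ŋ/ → /ŋu/.

fuʃwejðɔðŋu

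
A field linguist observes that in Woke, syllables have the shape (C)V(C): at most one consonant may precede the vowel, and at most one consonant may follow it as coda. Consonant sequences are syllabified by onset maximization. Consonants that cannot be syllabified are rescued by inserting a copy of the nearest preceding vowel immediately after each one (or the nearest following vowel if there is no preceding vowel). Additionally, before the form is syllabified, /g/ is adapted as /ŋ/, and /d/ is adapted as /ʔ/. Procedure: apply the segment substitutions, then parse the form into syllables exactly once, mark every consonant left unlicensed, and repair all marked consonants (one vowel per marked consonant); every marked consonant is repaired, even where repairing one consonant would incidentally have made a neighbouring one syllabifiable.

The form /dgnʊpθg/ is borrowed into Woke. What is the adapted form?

ʔʊŋʊnʊpθʊŋʊ

Substitution: /d/ → /ʔ/, /g/ → /ŋ/, giving /ʔŋnʊpθŋ/.
Syllabifying with onset maximization leaves /ʔ/, /ŋ/, /θ/, /ŋ/ stranded (at most one coda consonant is licensed; onsets are limited to one consonant).
Inserting the epenthetic vowel yields /ʔ/ → /ʔʊ/, /ŋ/ → /ŋʊ/, /θ/ → /θʊ/, /ŋ/ → /ŋʊ/.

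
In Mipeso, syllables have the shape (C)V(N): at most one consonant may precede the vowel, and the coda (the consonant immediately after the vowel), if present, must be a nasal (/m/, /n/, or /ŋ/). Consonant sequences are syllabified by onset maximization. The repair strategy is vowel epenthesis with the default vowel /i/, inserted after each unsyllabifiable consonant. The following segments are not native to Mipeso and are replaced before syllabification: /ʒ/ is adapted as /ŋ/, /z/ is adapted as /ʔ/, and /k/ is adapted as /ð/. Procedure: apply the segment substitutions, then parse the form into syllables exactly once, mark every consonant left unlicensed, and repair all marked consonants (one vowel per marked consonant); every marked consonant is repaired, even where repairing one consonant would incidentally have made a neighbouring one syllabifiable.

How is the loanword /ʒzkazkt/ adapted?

Substitution: /ʒ/ → /ŋ/, /z/ → /ʔ/, /k/ → /ð/, giving /ŋʔðaʔðt/.
The consonants /ŋ/, /ʔ/, /ʔ/, /ð/, /t/ cannot be parsed into a legal (C)V(N) syllable (only a nasal (/m/, /n/, or /ŋ/) is licensed in coda position; onsets are limited to one consonant).
Inserting the epenthetic vowel yields /ŋ/ → /ŋi/, /ʔ/ → /ʔi/, /ʔ/ → /ʔi/, /ð/ → /ði/, /t/ → /ti/.

ŋiʔiðaʔiðiti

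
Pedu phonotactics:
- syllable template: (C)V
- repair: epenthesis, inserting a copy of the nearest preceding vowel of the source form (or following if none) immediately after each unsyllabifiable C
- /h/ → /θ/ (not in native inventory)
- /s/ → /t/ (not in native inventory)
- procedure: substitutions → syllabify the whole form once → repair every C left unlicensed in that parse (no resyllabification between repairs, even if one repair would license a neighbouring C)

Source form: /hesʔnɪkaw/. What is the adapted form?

θeteʔenɪkawa

Substitution: /h/ → /θ/, /s/ → /t/, giving /θetʔnɪkaw/.
The consonants /t/, /ʔ/, /w/ cannot be parsed into a legal (C)V syllable (no codas are permitted; onsets are limited to one consonant).
Inserting the epenthetic vowel yields /t/ → /te/, /ʔ/ → /ʔe/, /w/ → /wa/.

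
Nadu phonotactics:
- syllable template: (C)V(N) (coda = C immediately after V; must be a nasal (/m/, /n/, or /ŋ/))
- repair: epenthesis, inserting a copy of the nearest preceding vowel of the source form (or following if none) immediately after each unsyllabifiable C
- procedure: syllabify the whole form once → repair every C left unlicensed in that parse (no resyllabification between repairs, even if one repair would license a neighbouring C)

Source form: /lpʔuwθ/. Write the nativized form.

lupuʔuwuθu

Under (C)V(N), the unsyllabifiable consonants are /l/, /p/, /w/, /θ/ (only a nasal (/m/, /n/, or /ŋ/) is licensed in coda position; onsets are limited to one consonant).
Inserting the epenthetic vowel yields /l/ → /lu/, /p/ → /pu/, /w/ → /wu/, /θ/ → /θu/.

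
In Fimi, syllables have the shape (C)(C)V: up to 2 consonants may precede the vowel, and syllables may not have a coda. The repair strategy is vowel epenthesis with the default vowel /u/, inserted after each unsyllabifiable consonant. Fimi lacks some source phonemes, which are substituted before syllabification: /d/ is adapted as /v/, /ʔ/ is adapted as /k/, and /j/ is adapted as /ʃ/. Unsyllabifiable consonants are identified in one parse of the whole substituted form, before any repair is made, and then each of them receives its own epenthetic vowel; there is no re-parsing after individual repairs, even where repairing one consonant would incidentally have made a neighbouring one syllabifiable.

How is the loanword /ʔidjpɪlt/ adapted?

kivuʃpɪlutu

Substitution: /ʔ/ → /k/, /d/ → /v/, /j/ → /ʃ/, giving /kivʃpɪlt/.
Syllabifying with onset maximization leaves /v/, /l/, /t/ stranded (no codas are permitted; onsets may contain at most 2 consonants).
Epenthesis after each stranded consonant: /v/ → /vu/, /l/ → /lu/, /t/ → /tu/.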